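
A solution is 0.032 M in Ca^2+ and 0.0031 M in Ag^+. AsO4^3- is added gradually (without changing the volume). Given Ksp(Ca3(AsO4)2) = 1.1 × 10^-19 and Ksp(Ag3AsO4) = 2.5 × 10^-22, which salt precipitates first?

Precipitation of each salt starts when its ion product equals its Ksp.
For Ca3(AsO4)2: 1.1 × 10^-19 = (0.032)^3 × [AsO4^3-]^2  ⇒  [AsO4^3-] = 5.8 × 10^-8 M.
For Ag3AsO4: 2.5 × 10^-22 = (0.0031)^3 × [AsO4^3-]  ⇒  [AsO4^3-] = 8.4 × 10^-15 M.
The salt with the lower threshold [AsO4^3-] precipitates first: Ag3AsO4.

Ag3AsO4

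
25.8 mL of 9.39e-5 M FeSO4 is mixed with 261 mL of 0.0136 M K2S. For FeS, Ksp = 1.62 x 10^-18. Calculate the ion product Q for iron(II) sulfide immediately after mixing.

1.05e-7

Total volume = 25.8 + 261 = 286.8 mL.
[Fe^2+] = 9.39 × 10^-5 × (25.8/286.8) = 8.447 × 10^-6 M
[S^2-] = 1.36 x 10^-2 × (261/286.8) = 1.238 × 10^-2 M
FeS(s) ⇌ Fe^2+ + S^2-, so Q = [Fe^2+][S^2-]
Q = (8.447 × 10^-6)(1.238 x 10^-2) = 1.05 x 10^-7
Q > Ksp, so FeS will precipitate.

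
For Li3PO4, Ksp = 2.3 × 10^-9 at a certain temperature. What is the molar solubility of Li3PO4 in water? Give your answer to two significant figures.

Li3PO4(s) <=> 3 Li^+(aq) + PO4^3-(aq)
Ksp = [Li^+]^3[PO4^3-]
If s mol/L of Li3PO4 dissolves, [Li^+] = 3s and [PO4^3-] = s.
Ksp = (3s)^3s = 27s^4
Solving, s = (2.3 × 10^-9/27)^(1/4) = 3.0 × 10^-3 M

s = 3.0 × 10^-3 M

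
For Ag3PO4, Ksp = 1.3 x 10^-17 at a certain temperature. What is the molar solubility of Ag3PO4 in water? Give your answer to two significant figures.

s ≈ 2.6e-5 M

Ag3PO4(s) ⇌ 3 Ag^+ + PO4^3-
Ksp = [Ag^+]^3[PO4^3-]
Let s = molar solubility. Then [Ag^+] = 3s and [PO4^3-] = s.
So Ksp = (3s)^3 × s = 27s^4
s = (1.3 x 10^-17 / 27)^(1/4) = 2.6 × 10^-5 M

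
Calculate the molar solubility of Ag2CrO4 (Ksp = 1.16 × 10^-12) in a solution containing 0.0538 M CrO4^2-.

2.32e-6 M

Ag2CrO4(s) <=> 2 Ag^+ + CrO4^2-
Ksp = [Ag^+]^2[CrO4^2-]
If s mol/L dissolves here, [Ag^+] = 2s, [CrO4^2-] = 0.0538 + s ≈ 0.0538 (Ksp is small, so little additional dissolves).
Ksp ≈ (2s)^2 × 0.0538
s = 2.32 x 10^-6 M
Check: s = 2.3 × 10^-6 ≪ 0.0538, so the approximation is valid.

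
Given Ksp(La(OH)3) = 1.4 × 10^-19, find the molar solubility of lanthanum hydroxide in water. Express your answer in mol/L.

La(OH)3(s) ⇌ La^3+ + 3 OH^-
Ksp = [La^3+][OH^-]^3
For each mole of La(OH)3 that dissolves: [La^3+] = s, [OH^-] = 3s.
So Ksp = s × (3s)^3 = 27s^4
Solving, s = (1.4 × 10^-19/27)^(1/4) = 8.5 x 10^-6 M

8.5e-6 M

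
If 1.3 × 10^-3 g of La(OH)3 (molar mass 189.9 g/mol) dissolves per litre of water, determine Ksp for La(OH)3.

Molar solubility s = (1.3 × 10^-3 g/L) / (189.9 g/mol) = 6.85 x 10^-6 M.
La(OH)3(s) <=> La^3+(aq) + 3 OH^-(aq)
With molar solubility s: [La^3+] = s, [OH^-] = 3s.
Ksp = [La^3+][OH^-]^3
Substituting: Ksp = s(3s)^3 = 27s^4
With s = 6.85 × 10^-6: Ksp = 5.9 x 10^-20

Ksp ≈ 5.9e-20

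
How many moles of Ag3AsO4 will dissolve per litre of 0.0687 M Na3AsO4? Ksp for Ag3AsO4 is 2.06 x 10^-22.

Ag3AsO4(s) ⇌ 3 Ag^+ + AsO4^3-
Ksp = [Ag^+]^3[AsO4^3-]
Let s = moles of Ag3AsO4 that dissolve per litre. [Ag^+] = 3s, [AsO4^3-] = 0.0687 + s ≈ 0.0687 (common-ion effect: AsO4^3- is already 0.0687 M).
Ksp ≈ (3s)^3 × 0.0687
s = 4.81 × 10^-8 M
Check: s = 4.8 × 10^-8 ≪ 0.0687, so the approximation is valid.

s ≈ 4.81 × 10^-8 M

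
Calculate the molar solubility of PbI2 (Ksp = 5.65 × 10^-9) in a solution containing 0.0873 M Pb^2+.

PbI2(s) ⇌ Pb^2+ + 2 I^-
Ksp = [Pb^2+][I^-]^2
If s mol/L dissolves here, [Pb^2+] = 0.0873 + s ≈ 0.0873, [I^-] = 2s (since the Pb^2+ already present dominates).
Ksp ≈ 0.0873 × (2s)^2
s = 1.27 × 10^-4 M
Check: s = 1.3 x 10^-4 ≪ 0.0873, so the approximation is valid.

s = 1.27 × 10^-4 M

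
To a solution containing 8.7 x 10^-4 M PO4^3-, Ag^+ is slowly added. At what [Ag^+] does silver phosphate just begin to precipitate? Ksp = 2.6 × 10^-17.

[Ag^+] = 3.1 x 10^-5 M

Ag3PO4(s) ⇌ 3 Ag^+ + PO4^3-
Ksp = [Ag^+]^3[PO4^3-]
Precipitation begins when Q = Ksp. With [PO4^3-] = 8.7 x 10^-4 M:
2.6 × 10^-17 = (8.7 x 10^-4) × [Ag^+]^3
[Ag^+] = (2.6 × 10^-17 / 8.7 x 10^-4)^(1/3) = 3.1 × 10^-5 M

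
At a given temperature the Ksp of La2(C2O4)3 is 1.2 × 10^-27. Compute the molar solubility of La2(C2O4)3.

La2(C2O4)3(s) ⇌ 2 La^3+(aq) + 3 C2O4^2-(aq)
Ksp = [La^3+]^2[C2O4^2-]^3
For each mole of La2(C2O4)3 that dissolves: [La^3+] = 2s, [C2O4^2-] = 3s.
Substituting: Ksp = (2s)^2(3s)^3 = 108s^5
s^5 = 1.2 × 10^-27 / 108, so s = 1.6 x 10^-6 M

1.6e-6 M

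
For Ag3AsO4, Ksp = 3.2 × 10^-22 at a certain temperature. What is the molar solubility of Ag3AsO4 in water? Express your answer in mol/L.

Ag3AsO4(s) <=> 3 Ag^+ + AsO4^3-
Ksp = [Ag^+]^3[AsO4^3-]
Let s = molar solubility. Then [Ag^+] = 3s and [AsO4^3-] = s.
So Ksp = (3s)^3 × s = 27s^4
Solving, s = (3.2 × 10^-22/27)^(1/4) = 1.9 x 10^-6 M

s ≈ 1.9 x 10^-6 M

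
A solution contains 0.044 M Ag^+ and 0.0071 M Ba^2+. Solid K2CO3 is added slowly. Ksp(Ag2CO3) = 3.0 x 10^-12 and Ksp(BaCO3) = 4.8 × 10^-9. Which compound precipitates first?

Precipitation of each salt starts when its ion product equals its Ksp.
For Ag2CO3: 3.0 x 10^-12 = (0.044)^2 × [CO3^2-]  ⇒  [CO3^2-] = 1.5 × 10^-9 M.
For BaCO3: 4.8 × 10^-9 = 0.0071 × [CO3^2-]  ⇒  [CO3^2-] = 6.8 × 10^-7 M.
The salt with the lower threshold [CO3^2-] precipitates first: Ag2CO3.

Ag2CO3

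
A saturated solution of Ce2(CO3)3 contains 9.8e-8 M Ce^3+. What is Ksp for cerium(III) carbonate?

Ksp ≈ 3.1e-35

Ce2(CO3)3(s) <=> 2 Ce^3+(aq) + 3 CO3^2-(aq)
Stoichiometry gives [CO3^2-] = (3/2)[Ce^3+] = 1.47 x 10^-7 M.
Ksp = [Ce^3+]^2[CO3^2-]^3
Ksp = (9.8 × 10^-8)^2 × (1.47 × 10^-7)^3 = 3.1 x 10^-35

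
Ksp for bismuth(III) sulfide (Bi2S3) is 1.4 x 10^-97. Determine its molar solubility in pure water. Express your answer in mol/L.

s ≈ 1.7 × 10^-20 M

Bi2S3(s) <=> 2 Bi^3+(aq) + 3 S^2-(aq)
Ksp = [Bi^3+]^2[S^2-]^3
If s mol/L of Bi2S3 dissolves, [Bi^3+] = 2s and [S^2-] = 3s.
So Ksp = (2s)^2 × (3s)^3 = 108s^5
Solving, s = (1.4 x 10^-97/108)^(1/5) = 1.7 × 10^-20 M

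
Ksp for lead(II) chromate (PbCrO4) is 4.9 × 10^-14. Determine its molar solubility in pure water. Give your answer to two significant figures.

PbCrO4(s) ⇌ Pb^2+(aq) + CrO4^2-(aq)
Ksp = [Pb^2+][CrO4^2-]
For each mole of PbCrO4 that dissolves: [Pb^2+] = s, [CrO4^2-] = s.
Ksp = (s)(s) = s^2
s = (4.9 × 10^-14)^(1/2) = 2.2 × 10^-7 M

s = 2.2 x 10^-7 M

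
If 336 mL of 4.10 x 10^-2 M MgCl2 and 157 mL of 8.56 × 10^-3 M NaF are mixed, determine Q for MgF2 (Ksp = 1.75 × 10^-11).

Total volume = 336 + 157 = 493 mL.
[Mg^2+] = 4.10 × 10^-2 × (336/493) = 2.794 × 10^-2 M
[F^-] = 8.56 × 10^-3 × (157/493) = 2.726 × 10^-3 M
MgF2(s) ⇌ Mg^2+ + 2 F^-, so Q = [Mg^2+][F^-]^2
Q = (2.794 × 10^-2)(2.726 × 10^-3)^2 = 2.08 x 10^-7
Q > Ksp, so MgF2 will precipitate.

Q ≈ 2.08 x 10^-7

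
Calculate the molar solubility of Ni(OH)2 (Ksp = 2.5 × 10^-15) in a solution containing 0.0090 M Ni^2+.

s ≈ 2.6e-7 M

Ni(OH)2(s) ⇌ Ni^2+ + 2 OH^-
Ksp = [Ni^2+][OH^-]^2
Let s be the molar solubility in this solution. [Ni^2+] = 0.0090 + s ≈ 0.0090, [OH^-] = 2s (Ksp is small, so little additional dissolves).
Ksp ≈ 0.0090 × (2s)^2
s = 2.6 × 10^-7 M
Check: s = 2.6 x 10^-7 ≪ 0.0090, so the approximation is valid.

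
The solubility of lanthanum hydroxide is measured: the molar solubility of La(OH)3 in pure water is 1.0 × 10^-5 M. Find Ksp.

La(OH)3(s) ⇌ La^3+ + 3 OH^-
For each mole of La(OH)3 that dissolves: [La^3+] = s, [OH^-] = 3s.
Ksp = [La^3+][OH^-]^3
Substituting: Ksp = s(3s)^3 = 27s^4
Ksp = 27 × (1.0 × 10^-5)^4 = 2.7 × 10^-19

Ksp ≈ 2.7 × 10^-19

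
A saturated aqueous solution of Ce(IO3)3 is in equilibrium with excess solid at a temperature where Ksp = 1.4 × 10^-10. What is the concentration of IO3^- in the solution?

[IO3^-] = 4.5 × 10^-3 M

Ce(IO3)3(s) ⇌ Ce^3+(aq) + 3 IO3^-(aq)
Ksp = [Ce^3+][IO3^-]^3
For each mole of Ce(IO3)3 that dissolves: [Ce^3+] = s, [IO3^-] = 3s.
So Ksp = s × (3s)^3 = 27s^4
s^4 = 1.4 × 10^-10 / 27, so s = 1.51 × 10^-3 M
[IO3^-] = 3s = 4.5 × 10^-3 M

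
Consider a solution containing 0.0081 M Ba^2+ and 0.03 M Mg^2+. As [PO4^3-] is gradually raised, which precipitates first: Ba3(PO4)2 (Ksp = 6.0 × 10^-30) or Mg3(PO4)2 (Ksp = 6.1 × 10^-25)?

Ba3(PO4)2

Precipitation of each salt starts when its ion product equals its Ksp.
For Ba3(PO4)2: 6.0 × 10^-30 = (0.0081)^3 × [PO4^3-]^2  ⇒  [PO4^3-] = 3.4 × 10^-12 M.
For Mg3(PO4)2: 6.1 × 10^-25 = (0.03)^3 × [PO4^3-]^2  ⇒  [PO4^3-] = 1.5 × 10^-10 M.
The salt with the lower threshold [PO4^3-] precipitates first: Ba3(PO4)2.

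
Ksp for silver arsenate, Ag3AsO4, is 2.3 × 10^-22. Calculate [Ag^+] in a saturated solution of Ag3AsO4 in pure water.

Ag3AsO4(s) ⇌ 3 Ag^+ + AsO4^3-
Ksp = [Ag^+]^3[AsO4^3-]
With molar solubility s: [Ag^+] = 3s, [AsO4^3-] = s.
Substituting: Ksp = (3s)^3s = 27s^4
Solving, s = (2.3 × 10^-22/27)^(1/4) = 1.71 × 10^-6 M
[Ag^+] = 3s = 5.1 × 10^-6 M

[Ag^+] ≈ 5.1 × 10^-6 M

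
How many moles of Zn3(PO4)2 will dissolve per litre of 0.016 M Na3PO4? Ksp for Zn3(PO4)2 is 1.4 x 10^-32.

Zn3(PO4)2(s) ⇌ 3 Zn^2+ + 2 PO4^3-
Ksp = [Zn^2+]^3[PO4^3-]^2
If s mol/L dissolves here, [Zn^2+] = 3s, [PO4^3-] = 0.016 + 2s ≈ 0.016 (Ksp is small, so little additional dissolves).
Ksp ≈ (3s)^3 × (0.016)^2
s = 1.3 × 10^-10 M
Check: 2s = 2.5 × 10^-10 ≪ 0.016, so the approximation is valid.

s ≈ 1.3 x 10^-10 M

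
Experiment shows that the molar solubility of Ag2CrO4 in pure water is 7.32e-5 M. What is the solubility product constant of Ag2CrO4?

Ag2CrO4(s) <=> 2 Ag^+(aq) + CrO4^2-(aq)
Let s = molar solubility. Then [Ag^+] = 2s and [CrO4^2-] = s.
Ksp = [Ag^+]^2[CrO4^2-]
Substituting: Ksp = (2s)^2s = 4s^3
Ksp = 4 × (7.32 × 10^-5)^3 = 1.57 x 10^-12

1.57e-12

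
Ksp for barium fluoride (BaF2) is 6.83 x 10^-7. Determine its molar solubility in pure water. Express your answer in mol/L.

BaF2(s) <=> Ba^2+(aq) + 2 F^-(aq)
Ksp = [Ba^2+][F^-]^2
For each mole of BaF2 that dissolves: [Ba^2+] = s, [F^-] = 2s.
Ksp = s(2s)^2 = 4s^3
Solving, s = (6.83 x 10^-7/4)^(1/3) = 5.55 × 10^-3 M

5.55 × 10^-3 M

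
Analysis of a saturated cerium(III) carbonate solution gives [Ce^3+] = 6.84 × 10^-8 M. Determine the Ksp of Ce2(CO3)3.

5.05e-36

Ce2(CO3)3(s) <=> 2 Ce^3+(aq) + 3 CO3^2-(aq)
Stoichiometry gives [CO3^2-] = (3/2)[Ce^3+] = 1.026 x 10^-7 M.
Ksp = [Ce^3+]^2[CO3^2-]^3
Ksp = (6.84 × 10^-8)^2 × (1.026 × 10^-7)^3 = 5.05 × 10^-36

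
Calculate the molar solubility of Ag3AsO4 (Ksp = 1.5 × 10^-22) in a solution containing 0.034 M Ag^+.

s ≈ 3.8e-18 M

Ag3AsO4(s) <=> 3 Ag^+ + AsO4^3-
Ksp = [Ag^+]^3[AsO4^3-]
If s mol/L dissolves here, [Ag^+] = 0.034 + 3s ≈ 0.034, [AsO4^3-] = s (since the Ag^+ already present dominates).
Ksp ≈ (0.034)^3 × s
s = 3.8 x 10^-18 M
Check: 3s = 1.1 x 10^-17 ≪ 0.034, so the approximation is valid.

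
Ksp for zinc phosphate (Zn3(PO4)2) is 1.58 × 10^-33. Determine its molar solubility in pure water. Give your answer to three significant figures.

Zn3(PO4)2(s) ⇌ 3 Zn^2+(aq) + 2 PO4^3-(aq)
Ksp = [Zn^2+]^3[PO4^3-]^2
With molar solubility s: [Zn^2+] = 3s, [PO4^3-] = 2s.
So Ksp = (3s)^3 × (2s)^2 = 108s^5
s^5 = 1.58 × 10^-33 / 108, so s = 1.08 × 10^-7 M

1.08 x 10^-7 M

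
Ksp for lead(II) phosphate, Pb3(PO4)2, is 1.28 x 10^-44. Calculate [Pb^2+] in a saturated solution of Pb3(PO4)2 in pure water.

Pb3(PO4)2(s) <=> 3 Pb^2+ + 2 PO4^3-
Ksp = [Pb^2+]^3[PO4^3-]^2
Let s = molar solubility. Then [Pb^2+] = 3s and [PO4^3-] = 2s.
Ksp = (3s)^3(2s)^2 = 108s^5
s = (1.28 x 10^-44 / 108)^(1/5) = 6.528 × 10^-10 M
[Pb^2+] = 3s = 1.96 x 10^-9 M

1.96 x 10^-9 M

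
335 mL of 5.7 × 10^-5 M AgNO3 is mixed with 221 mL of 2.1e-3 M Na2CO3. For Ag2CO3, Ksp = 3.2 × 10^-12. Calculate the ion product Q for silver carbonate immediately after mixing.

Q ≈ 9.8 x 10^-13

Total volume = 335 + 221 = 556 mL.
[Ag^+] = 5.7 x 10^-5 × (335/556) = 3.43 x 10^-5 M
[CO3^2-] = 2.1 × 10^-3 × (221/556) = 8.35 × 10^-4 M
Ag2CO3(s) <=> 2 Ag^+(aq) + CO3^2-(aq), so Q = [Ag^+]^2[CO3^2-]
Q = (3.43 × 10^-5)^2(8.35 × 10^-4) = 9.8 x 10^-13
Q < Ksp, so no precipitate of Ag2CO3 forms.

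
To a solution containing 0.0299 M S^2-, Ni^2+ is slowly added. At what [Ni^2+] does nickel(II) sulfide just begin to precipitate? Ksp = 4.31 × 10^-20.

[Ni^2+] ≈ 1.44e-18 M

NiS(s) ⇌ Ni^2+ + S^2-
Ksp = [Ni^2+][S^2-]
Precipitation begins when Q = Ksp. With [S^2-] = 0.0299 M:
4.31 × 10^-20 = (0.0299) × [Ni^2+]
[Ni^2+] = (4.31 × 10^-20 / 2.99 × 10^-2) = 1.44 × 10^-18 M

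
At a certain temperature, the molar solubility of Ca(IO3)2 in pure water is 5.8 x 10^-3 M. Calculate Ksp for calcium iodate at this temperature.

7.8 × 10^-7

Ca(IO3)2(s) ⇌ Ca^2+ + 2 IO3^-
For each mole of Ca(IO3)2 that dissolves: [Ca^2+] = s, [IO3^-] = 2s.
Ksp = [Ca^2+][IO3^-]^2
Ksp = s(2s)^2 = 4s^3
With s = 5.8 × 10^-3: Ksp = 7.8 × 10^-7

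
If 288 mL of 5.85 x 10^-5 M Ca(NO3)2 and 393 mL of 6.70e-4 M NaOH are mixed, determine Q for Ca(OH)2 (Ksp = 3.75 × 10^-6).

Total volume = 288 + 393 = 681 mL.
[Ca^2+] = 5.85 × 10^-5 × (288/681) = 2.474 × 10^-5 M
[OH^-] = 6.70 × 10^-4 × (393/681) = 3.867 × 10^-4 M
Ca(OH)2(s) ⇌ Ca^2+ + 2 OH^-, so Q = [Ca^2+][OH^-]^2
Q = (2.474 × 10^-5)(3.867 × 10^-4)^2 = 3.70 x 10^-12
Q < Ksp, so no precipitate of Ca(OH)2 forms.

Q = 3.70 x 10^-12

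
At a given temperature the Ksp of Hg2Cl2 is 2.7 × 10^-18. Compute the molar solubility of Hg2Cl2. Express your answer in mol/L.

Hg2Cl2(s) ⇌ Hg2^2+ + 2 Cl^-
Ksp = [Hg2^2+][Cl^-]^2
If s mol/L of Hg2Cl2 dissolves, [Hg2^2+] = s and [Cl^-] = 2s.
Substituting: Ksp = s(2s)^2 = 4s^3
s^3 = 2.7 × 10^-18 / 4, so s = 8.8 x 10^-7 M

s ≈ 8.8 × 10^-7 M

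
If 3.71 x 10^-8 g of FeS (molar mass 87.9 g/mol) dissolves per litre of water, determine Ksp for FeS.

Ksp = 1.78 × 10^-19

Molar solubility s = (3.71 × 10^-8 g/L) / (87.9 g/mol) = 4.221 × 10^-10 M.
FeS(s) <=> Fe^2+(aq) + S^2-(aq)
If s mol/L of FeS dissolves, [Fe^2+] = s and [S^2-] = s.
Ksp = [Fe^2+][S^2-]
Ksp = (s)(s) = s^2
Ksp = (4.221 × 10^-10)^2 = 1.78 × 10^-19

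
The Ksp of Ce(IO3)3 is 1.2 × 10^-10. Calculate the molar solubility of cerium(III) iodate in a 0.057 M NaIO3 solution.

Ce(IO3)3(s) ⇌ Ce^3+ + 3 IO3^-
Ksp = [Ce^3+][IO3^-]^3
If s mol/L dissolves here, [Ce^3+] = s, [IO3^-] = 0.057 + 3s ≈ 0.057 (common-ion effect: IO3^- is already 0.057 M).
Ksp ≈ s × (0.057)^3
s = 6.5 × 10^-7 M
Check: 3s = 1.9 x 10^-6 ≪ 0.057, so the approximation is valid.

6.5e-7 M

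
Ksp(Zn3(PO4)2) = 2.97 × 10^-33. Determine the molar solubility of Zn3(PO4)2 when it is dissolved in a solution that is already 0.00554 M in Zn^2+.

Zn3(PO4)2(s) <=> 3 Zn^2+ + 2 PO4^3-
Ksp = [Zn^2+]^3[PO4^3-]^2
If s mol/L dissolves here, [Zn^2+] = 0.00554 + 3s ≈ 0.00554, [PO4^3-] = 2s (since the Zn^2+ already present dominates).
Ksp ≈ (0.00554)^3 × (2s)^2
s = 6.61 x 10^-14 M
Check: 3s = 2.0 × 10^-13 ≪ 0.00554, so the approximation is valid.

s = 6.61e-14 M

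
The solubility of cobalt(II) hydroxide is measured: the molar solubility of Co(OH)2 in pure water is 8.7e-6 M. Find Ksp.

Ksp = 2.6e-15

Co(OH)2(s) ⇌ Co^2+(aq) + 2 OH^-(aq)
Let s = molar solubility. Then [Co^2+] = s and [OH^-] = 2s.
Ksp = [Co^2+][OH^-]^2
Ksp = s(2s)^2 = 4s^3
With s = 8.7 × 10^-6: Ksp = 2.6 × 10^-15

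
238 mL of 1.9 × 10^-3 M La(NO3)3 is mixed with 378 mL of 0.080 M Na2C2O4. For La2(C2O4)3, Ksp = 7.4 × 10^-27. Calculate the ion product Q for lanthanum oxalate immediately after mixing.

Q = 6.4 × 10^-11

Total volume = 238 + 378 = 616 mL.
[La^3+] = 1.9 × 10^-3 × (238/616) = 7.34 × 10^-4 M
[C2O4^2-] = 8.0 x 10^-2 × (378/616) = 4.91 x 10^-2 M
La2(C2O4)3(s) ⇌ 2 La^3+(aq) + 3 C2O4^2-(aq), so Q = [La^3+]^2[C2O4^2-]^3
Q = (7.34 x 10^-4)^2(4.91 × 10^-2)^3 = 6.4 × 10^-11
Q > Ksp, so La2(C2O4)3 will precipitate.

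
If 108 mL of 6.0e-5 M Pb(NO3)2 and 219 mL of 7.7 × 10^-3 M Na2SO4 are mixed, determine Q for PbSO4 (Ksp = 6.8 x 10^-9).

Total volume = 108 + 219 = 327 mL.
[Pb^2+] = 6.0 × 10^-5 × (108/327) = 1.98 × 10^-5 M
[SO4^2-] = 7.7 × 10^-3 × (219/327) = 5.16 x 10^-3 M
PbSO4(s) ⇌ Pb^2+ + SO4^2-, so Q = [Pb^2+][SO4^2-]
Q = (1.98 × 10^-5)(5.16 x 10^-3) = 1.0 × 10^-7
Q > Ksp, so PbSO4 will precipitate.

Q = 1.0 × 10^-7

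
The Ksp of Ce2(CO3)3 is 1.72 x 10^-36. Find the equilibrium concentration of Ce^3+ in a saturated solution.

Ce2(CO3)3(s) ⇌ 2 Ce^3+ + 3 CO3^2-
Ksp = [Ce^3+]^2[CO3^2-]^3
For each mole of Ce2(CO3)3 that dissolves: [Ce^3+] = 2s, [CO3^2-] = 3s.
Substituting: Ksp = (2s)^2(3s)^3 = 108s^5
Solving, s = (1.72 x 10^-36/108)^(1/5) = 2.757 x 10^-8 M
[Ce^3+] = 2s = 5.51 x 10^-8 M

5.51 × 10^-8 M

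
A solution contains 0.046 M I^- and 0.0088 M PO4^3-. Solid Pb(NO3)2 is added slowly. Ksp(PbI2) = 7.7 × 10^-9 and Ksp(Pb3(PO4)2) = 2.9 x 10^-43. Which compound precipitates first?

Precipitation of each salt starts when its ion product equals its Ksp.
For PbI2: 7.7 × 10^-9 = (0.046)^2 × [Pb^2+]  ⇒  [Pb^2+] = 3.6 × 10^-6 M.
For Pb3(PO4)2: 2.9 x 10^-43 = (0.0088)^2 × [Pb^2+]^3  ⇒  [Pb^2+] = 1.6 × 10^-13 M.
The salt with the lower threshold [Pb^2+] precipitates first: Pb3(PO4)2.

Pb3(PO4)2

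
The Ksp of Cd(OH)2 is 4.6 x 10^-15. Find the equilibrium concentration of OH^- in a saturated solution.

2.1 × 10^-5 M

Cd(OH)2(s) ⇌ Cd^2+(aq) + 2 OH^-(aq)
Ksp = [Cd^2+][OH^-]^2
If s mol/L of Cd(OH)2 dissolves, [Cd^2+] = s and [OH^-] = 2s.
So Ksp = s × (2s)^2 = 4s^3
Solving, s = (4.6 x 10^-15/4)^(1/3) = 1.05 × 10^-5 M
[OH^-] = 2s = 2.1 x 10^-5 M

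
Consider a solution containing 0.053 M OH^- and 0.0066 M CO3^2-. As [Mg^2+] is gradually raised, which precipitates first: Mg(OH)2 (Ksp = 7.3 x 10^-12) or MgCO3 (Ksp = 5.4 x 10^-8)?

Mg(OH)2

Precipitation of each salt starts when its ion product equals its Ksp.
For Mg(OH)2: 7.3 x 10^-12 = (0.053)^2 × [Mg^2+]  ⇒  [Mg^2+] = 2.6 × 10^-9 M.
For MgCO3: 5.4 x 10^-8 = 0.0066 × [Mg^2+]  ⇒  [Mg^2+] = 8.2 x 10^-6 M.
The salt with the lower threshold [Mg^2+] precipitates first: Mg(OH)2.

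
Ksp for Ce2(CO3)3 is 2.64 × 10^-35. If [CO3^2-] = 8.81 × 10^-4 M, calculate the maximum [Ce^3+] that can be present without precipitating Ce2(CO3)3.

[Ce^3+] = 1.96 x 10^-13 M

Ce2(CO3)3(s) ⇌ 2 Ce^3+(aq) + 3 CO3^2-(aq)
Ksp = [Ce^3+]^2[CO3^2-]^3
Precipitation begins when Q = Ksp. With [CO3^2-] = 8.81 × 10^-4 M:
2.64 × 10^-35 = (8.81 × 10^-4)^3 × [Ce^3+]^2
[Ce^3+] = (2.64 × 10^-35 / 6.838 × 10^-10)^(1/2) = 1.96 x 10^-13 M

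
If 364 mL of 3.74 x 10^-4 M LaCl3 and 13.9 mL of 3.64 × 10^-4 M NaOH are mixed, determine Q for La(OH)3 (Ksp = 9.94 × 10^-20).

8.65 x 10^-19

Total volume = 364 + 13.9 = 377.9 mL.
[La^3+] = 3.74 × 10^-4 × (364/377.9) = 3.602 x 10^-4 M
[OH^-] = 3.64 × 10^-4 × (13.9/377.9) = 1.339 × 10^-5 M
La(OH)3(s) ⇌ La^3+(aq) + 3 OH^-(aq), so Q = [La^3+][OH^-]^3
Q = (3.602 × 10^-4)(1.339 × 10^-5)^3 = 8.65 × 10^-19
Q > Ksp, so La(OH)3 will precipitate.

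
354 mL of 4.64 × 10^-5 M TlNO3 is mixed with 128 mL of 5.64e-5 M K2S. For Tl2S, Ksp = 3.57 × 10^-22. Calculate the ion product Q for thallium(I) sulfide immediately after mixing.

Total volume = 354 + 128 = 482 mL.
[Tl^+] = 4.64 x 10^-5 × (354/482) = 3.408 × 10^-5 M
[S^2-] = 5.64 × 10^-5 × (128/482) = 1.498 × 10^-5 M
Tl2S(s) ⇌ 2 Tl^+(aq) + S^2-(aq), so Q = [Tl^+]^2[S^2-]
Q = (3.408 × 10^-5)^2(1.498 × 10^-5) = 1.74 × 10^-14
Q > Ksp, so Tl2S will precipitate.

1.74e-14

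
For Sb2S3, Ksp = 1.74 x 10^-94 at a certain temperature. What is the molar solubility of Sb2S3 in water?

Sb2S3(s) ⇌ 2 Sb^3+(aq) + 3 S^2-(aq)
Ksp = [Sb^3+]^2[S^2-]^3
For each mole of Sb2S3 that dissolves: [Sb^3+] = 2s, [S^2-] = 3s.
Ksp = (2s)^2(3s)^3 = 108s^5
Solving, s = (1.74 x 10^-94/108)^(1/5) = 6.94 x 10^-20 M

s = 6.94e-20 M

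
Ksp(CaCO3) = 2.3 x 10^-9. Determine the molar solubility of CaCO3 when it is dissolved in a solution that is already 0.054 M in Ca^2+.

s ≈ 4.3 × 10^-8 M

CaCO3(s) ⇌ Ca^2+(aq) + CO3^2-(aq)
Ksp = [Ca^2+][CO3^2-]
Let s = moles of CaCO3 that dissolve per litre. [Ca^2+] = 0.054 + s ≈ 0.054, [CO3^2-] = s (Ksp is small, so little additional dissolves).
Ksp ≈ 0.054 × s
s = 4.3 × 10^-8 M
Check: s = 4.3 x 10^-8 ≪ 0.054, so the approximation is valid.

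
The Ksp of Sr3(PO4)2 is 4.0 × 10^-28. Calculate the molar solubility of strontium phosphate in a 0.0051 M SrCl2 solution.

Sr3(PO4)2(s) ⇌ 3 Sr^2+(aq) + 2 PO4^3-(aq)
Ksp = [Sr^2+]^3[PO4^3-]^2
If s mol/L dissolves here, [Sr^2+] = 0.0051 + 3s ≈ 0.0051, [PO4^3-] = 2s (since Sr^2+ from SrCl2 dominates).
Ksp ≈ (0.0051)^3 × (2s)^2
s = 2.7 x 10^-11 M
Check: 3s = 8.2 × 10^-11 ≪ 0.0051, so the approximation is valid.

s ≈ 2.7 x 10^-11 M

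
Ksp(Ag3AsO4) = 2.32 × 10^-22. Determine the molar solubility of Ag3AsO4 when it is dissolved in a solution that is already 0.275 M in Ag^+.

1.12 × 10^-20 M

Ag3AsO4(s) ⇌ 3 Ag^+ + AsO4^3-
Ksp = [Ag^+]^3[AsO4^3-]
Let s = moles of Ag3AsO4 that dissolve per litre. [Ag^+] = 0.275 + 3s ≈ 0.275, [AsO4^3-] = s (Ksp is small, so little additional dissolves).
Ksp ≈ (0.275)^3 × s
s = 1.12 × 10^-20 M
Check: 3s = 3.3 × 10^-20 ≪ 0.275, so the approximation is valid.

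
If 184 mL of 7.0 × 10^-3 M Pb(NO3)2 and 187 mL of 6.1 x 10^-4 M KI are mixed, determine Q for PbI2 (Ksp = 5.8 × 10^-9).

Total volume = 184 + 187 = 371 mL.
[Pb^2+] = 7.0 x 10^-3 × (184/371) = 3.47 × 10^-3 M
[I^-] = 6.1 × 10^-4 × (187/371) = 3.07 × 10^-4 M
PbI2(s) ⇌ Pb^2+(aq) + 2 I^-(aq), so Q = [Pb^2+][I^-]^2
Q = (3.47 × 10^-3)(3.07 × 10^-4)^2 = 3.3 x 10^-10
Q < Ksp, so no precipitate of PbI2 forms.

Q = 3.3e-10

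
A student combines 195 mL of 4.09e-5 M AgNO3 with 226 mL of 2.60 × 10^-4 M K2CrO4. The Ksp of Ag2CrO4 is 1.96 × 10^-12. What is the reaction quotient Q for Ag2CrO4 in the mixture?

5.01e-14

Total volume = 195 + 226 = 421 mL.
[Ag^+] = 4.09 × 10^-5 × (195/421) = 1.894 × 10^-5 M
[CrO4^2-] = 2.60 x 10^-4 × (226/421) = 1.396 × 10^-4 M
Ag2CrO4(s) <=> 2 Ag^+(aq) + CrO4^2-(aq), so Q = [Ag^+]^2[CrO4^2-]
Q = (1.894 x 10^-5)^2(1.396 x 10^-4) = 5.01 x 10^-14
Q < Ksp, so no precipitate of Ag2CrO4 forms.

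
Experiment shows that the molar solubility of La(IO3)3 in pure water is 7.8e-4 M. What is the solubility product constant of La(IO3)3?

La(IO3)3(s) ⇌ La^3+ + 3 IO3^-
With molar solubility s: [La^3+] = s, [IO3^-] = 3s.
Ksp = [La^3+][IO3^-]^3
So Ksp = s × (3s)^3 = 27s^4
Ksp = 27 × (7.8 x 10^-4)^4 = 1.0 × 10^-11

Ksp ≈ 1.0e-11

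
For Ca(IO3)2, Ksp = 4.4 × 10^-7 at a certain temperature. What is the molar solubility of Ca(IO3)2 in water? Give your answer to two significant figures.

4.8 × 10^-3 M

Ca(IO3)2(s) ⇌ Ca^2+(aq) + 2 IO3^-(aq)
Ksp = [Ca^2+][IO3^-]^2
If s mol/L of Ca(IO3)2 dissolves, [Ca^2+] = s and [IO3^-] = 2s.
Ksp = s(2s)^2 = 4s^3
Solving, s = (4.4 × 10^-7/4)^(1/3) = 4.8 x 10^-3 M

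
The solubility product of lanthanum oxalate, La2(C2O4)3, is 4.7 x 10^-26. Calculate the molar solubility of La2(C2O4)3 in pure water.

3.4 × 10^-6 M

La2(C2O4)3(s) <=> 2 La^3+ + 3 C2O4^2-
Ksp = [La^3+]^2[C2O4^2-]^3
If s mol/L of La2(C2O4)3 dissolves, [La^3+] = 2s and [C2O4^2-] = 3s.
Ksp = (2s)^2(3s)^3 = 108s^5
s^5 = 4.7 x 10^-26 / 108, so s = 3.4 × 10^-6 M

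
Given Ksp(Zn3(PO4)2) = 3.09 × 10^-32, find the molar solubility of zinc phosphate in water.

Zn3(PO4)2(s) <=> 3 Zn^2+(aq) + 2 PO4^3-(aq)
Ksp = [Zn^2+]^3[PO4^3-]^2
With molar solubility s: [Zn^2+] = 3s, [PO4^3-] = 2s.
Substituting: Ksp = (3s)^3(2s)^2 = 108s^5
Solving, s = (3.09 × 10^-32/108)^(1/5) = 1.96 x 10^-7 M

s ≈ 1.96e-7 M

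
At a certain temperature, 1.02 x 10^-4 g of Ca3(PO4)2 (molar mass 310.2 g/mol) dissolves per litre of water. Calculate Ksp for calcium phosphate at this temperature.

Molar solubility s = (1.02 x 10^-4 g/L) / (310.2 g/mol) = 3.288 × 10^-7 M.
Ca3(PO4)2(s) ⇌ 3 Ca^2+(aq) + 2 PO4^3-(aq)
For each mole of Ca3(PO4)2 that dissolves: [Ca^2+] = 3s, [PO4^3-] = 2s.
Ksp = [Ca^2+]^3[PO4^3-]^2
Substituting: Ksp = (3s)^3(2s)^2 = 108s^5
Ksp = 108 × (3.288 x 10^-7)^5 = 4.15 × 10^-31

Ksp = 4.15 x 10^-31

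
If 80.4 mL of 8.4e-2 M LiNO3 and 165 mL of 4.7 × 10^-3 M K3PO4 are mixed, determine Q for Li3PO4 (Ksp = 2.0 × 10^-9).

Total volume = 80.4 + 165 = 245.4 mL.
[Li^+] = 8.4 x 10^-2 × (80.4/245.4) = 2.75 × 10^-2 M
[PO4^3-] = 4.7 x 10^-3 × (165/245.4) = 3.16 × 10^-3 M
Li3PO4(s) ⇌ 3 Li^+ + PO4^3-, so Q = [Li^+]^3[PO4^3-]
Q = (2.75 × 10^-2)^3(3.16 × 10^-3) = 6.6 × 10^-8
Q > Ksp, so Li3PO4 will precipitate.

6.6e-8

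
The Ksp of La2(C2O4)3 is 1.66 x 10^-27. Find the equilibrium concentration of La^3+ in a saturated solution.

[La^3+] = 3.45e-6 M

La2(C2O4)3(s) <=> 2 La^3+ + 3 C2O4^2-
Ksp = [La^3+]^2[C2O4^2-]^3
For each mole of La2(C2O4)3 that dissolves: [La^3+] = 2s, [C2O4^2-] = 3s.
Substituting: Ksp = (2s)^2(3s)^3 = 108s^5
s^5 = 1.66 x 10^-27 / 108, so s = 1.727 x 10^-6 M
[La^3+] = 2s = 3.45 × 10^-6 M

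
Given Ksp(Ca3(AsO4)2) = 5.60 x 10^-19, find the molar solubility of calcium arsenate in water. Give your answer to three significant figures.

8.77 × 10^-5 M

Ca3(AsO4)2(s) <=> 3 Ca^2+(aq) + 2 AsO4^3-(aq)
Ksp = [Ca^2+]^3[AsO4^3-]^2
If s mol/L of Ca3(AsO4)2 dissolves, [Ca^2+] = 3s and [AsO4^3-] = 2s.
So Ksp = (3s)^3 × (2s)^2 = 108s^5
Solving, s = (5.60 x 10^-19/108)^(1/5) = 8.77 x 10^-5 M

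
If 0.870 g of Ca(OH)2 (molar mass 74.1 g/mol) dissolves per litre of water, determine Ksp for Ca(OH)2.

6.47e-6

Molar solubility s = (8.70 x 10^-1 g/L) / (74.1 g/mol) = 1.174 x 10^-2 M.
Ca(OH)2(s) <=> Ca^2+(aq) + 2 OH^-(aq)
With molar solubility s: [Ca^2+] = s, [OH^-] = 2s.
Ksp = [Ca^2+][OH^-]^2
Ksp = s(2s)^2 = 4s^3
Ksp = 4 × (1.174 × 10^-2)^3 = 6.47 x 10^-6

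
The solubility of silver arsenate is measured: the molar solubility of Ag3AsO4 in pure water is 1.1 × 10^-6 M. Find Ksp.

Ksp ≈ 4.0e-23

Ag3AsO4(s) ⇌ 3 Ag^+(aq) + AsO4^3-(aq)
If s mol/L of Ag3AsO4 dissolves, [Ag^+] = 3s and [AsO4^3-] = s.
Ksp = [Ag^+]^3[AsO4^3-]
So Ksp = (3s)^3 × s = 27s^4
With s = 1.1 × 10^-6: Ksp = 4.0 × 10^-23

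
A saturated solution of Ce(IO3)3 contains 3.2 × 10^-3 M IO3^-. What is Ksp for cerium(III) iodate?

3.5 × 10^-11

Ce(IO3)3(s) ⇌ Ce^3+ + 3 IO3^-
Stoichiometry gives [Ce^3+] = (1/3)[IO3^-] = 1.07 × 10^-3 M.
Ksp = [Ce^3+][IO3^-]^3
Ksp = 1.07 x 10^-3 × (3.2 × 10^-3)^3 = 3.5 x 10^-11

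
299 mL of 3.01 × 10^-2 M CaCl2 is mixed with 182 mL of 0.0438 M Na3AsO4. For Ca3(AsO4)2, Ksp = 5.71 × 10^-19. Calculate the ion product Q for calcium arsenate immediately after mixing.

Q ≈ 1.80 × 10^-9

Total volume = 299 + 182 = 481 mL.
[Ca^2+] = 3.01 × 10^-2 × (299/481) = 1.871 × 10^-2 M
[AsO4^3-] = 4.38 × 10^-2 × (182/481) = 1.657 × 10^-2 M
Ca3(AsO4)2(s) ⇌ 3 Ca^2+ + 2 AsO4^3-, so Q = [Ca^2+]^3[AsO4^3-]^2
Q = (1.871 × 10^-2)^3(1.657 x 10^-2)^2 = 1.80 × 10^-9
Q > Ksp, so Ca3(AsO4)2 will precipitate.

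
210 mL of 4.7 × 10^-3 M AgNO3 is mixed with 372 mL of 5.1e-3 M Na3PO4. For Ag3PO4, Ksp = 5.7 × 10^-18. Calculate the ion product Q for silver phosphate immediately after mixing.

Total volume = 210 + 372 = 582 mL.
[Ag^+] = 4.7 × 10^-3 × (210/582) = 1.70 x 10^-3 M
[PO4^3-] = 5.1 × 10^-3 × (372/582) = 3.26 × 10^-3 M
Ag3PO4(s) ⇌ 3 Ag^+(aq) + PO4^3-(aq), so Q = [Ag^+]^3[PO4^3-]
Q = (1.70 × 10^-3)^3(3.26 x 10^-3) = 1.6 x 10^-11
Q > Ksp, so Ag3PO4 will precipitate.

Q = 1.6 × 10^-11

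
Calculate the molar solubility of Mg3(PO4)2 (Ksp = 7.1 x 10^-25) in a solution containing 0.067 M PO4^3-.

s ≈ 1.8 × 10^-8 M

Mg3(PO4)2(s) ⇌ 3 Mg^2+(aq) + 2 PO4^3-(aq)
Ksp = [Mg^2+]^3[PO4^3-]^2
If s mol/L dissolves here, [Mg^2+] = 3s, [PO4^3-] = 0.067 + 2s ≈ 0.067 (since the PO4^3- already present dominates).
Ksp ≈ (3s)^3 × (0.067)^2
s = 1.8 x 10^-8 M
Check: 2s = 3.6 × 10^-8 ≪ 0.067, so the approximation is valid.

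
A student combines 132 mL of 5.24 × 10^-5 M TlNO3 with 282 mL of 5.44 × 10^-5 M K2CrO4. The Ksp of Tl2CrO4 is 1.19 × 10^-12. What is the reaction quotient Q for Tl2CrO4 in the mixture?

Q ≈ 1.03 × 10^-14

Total volume = 132 + 282 = 414 mL.
[Tl^+] = 5.24 x 10^-5 × (132/414) = 1.671 × 10^-5 M
[CrO4^2-] = 5.44 × 10^-5 × (282/414) = 3.706 x 10^-5 M
Tl2CrO4(s) ⇌ 2 Tl^+(aq) + CrO4^2-(aq), so Q = [Tl^+]^2[CrO4^2-]
Q = (1.671 × 10^-5)^2(3.706 x 10^-5) = 1.03 × 10^-14
Q < Ksp, so no precipitate of Tl2CrO4 forms.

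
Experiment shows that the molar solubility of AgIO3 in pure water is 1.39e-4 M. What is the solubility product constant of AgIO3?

1.93 x 10^-8

AgIO3(s) <=> Ag^+ + IO3^-
For each mole of AgIO3 that dissolves: [Ag^+] = s, [IO3^-] = s.
Ksp = [Ag^+][IO3^-]
Ksp = (s)(s) = s^2
With s = 1.39 × 10^-4: Ksp = 1.93 × 10^-8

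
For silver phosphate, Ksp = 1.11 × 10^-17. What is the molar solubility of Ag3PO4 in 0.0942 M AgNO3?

Ag3PO4(s) <=> 3 Ag^+(aq) + PO4^3-(aq)
Ksp = [Ag^+]^3[PO4^3-]
Let s be the molar solubility in this solution. [Ag^+] = 0.0942 + 3s ≈ 0.0942, [PO4^3-] = s (common-ion effect: Ag^+ is already 0.0942 M).
Ksp ≈ (0.0942)^3 × s
s = 1.33 × 10^-14 M
Check: 3s = 4.0 × 10^-14 ≪ 0.0942, so the approximation is valid.

s ≈ 1.33 × 10^-14 M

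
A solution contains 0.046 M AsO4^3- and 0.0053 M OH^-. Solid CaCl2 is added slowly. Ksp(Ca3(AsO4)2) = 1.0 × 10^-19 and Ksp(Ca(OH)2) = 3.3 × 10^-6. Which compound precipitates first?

Ca3(AsO4)2

Each salt begins to precipitate when Q = Ksp, i.e. when [Ca^2+] reaches its threshold.
For Ca3(AsO4)2: 1.0 × 10^-19 = (0.046)^2 × [Ca^2+]^3  ⇒  [Ca^2+] = 3.6 × 10^-6 M.
For Ca(OH)2: 3.3 × 10^-6 = (0.0053)^2 × [Ca^2+]  ⇒  [Ca^2+] = 1.2 × 10^-1 M.
The salt with the lower threshold [Ca^2+] precipitates first: Ca3(AsO4)2.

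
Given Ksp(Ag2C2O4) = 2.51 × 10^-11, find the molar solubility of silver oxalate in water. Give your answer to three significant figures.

Ag2C2O4(s) ⇌ 2 Ag^+ + C2O4^2-
Ksp = [Ag^+]^2[C2O4^2-]
With molar solubility s: [Ag^+] = 2s, [C2O4^2-] = s.
Substituting: Ksp = (2s)^2s = 4s^3
s = (2.51 × 10^-11 / 4)^(1/3) = 1.84 × 10^-4 M

s ≈ 1.84 × 10^-4 M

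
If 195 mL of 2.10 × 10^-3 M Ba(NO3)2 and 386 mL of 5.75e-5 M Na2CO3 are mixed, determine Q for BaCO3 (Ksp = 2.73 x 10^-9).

Total volume = 195 + 386 = 581 mL.
[Ba^2+] = 2.10 × 10^-3 × (195/581) = 7.048 × 10^-4 M
[CO3^2-] = 5.75 x 10^-5 × (386/581) = 3.820 × 10^-5 M
BaCO3(s) ⇌ Ba^2+ + CO3^2-, so Q = [Ba^2+][CO3^2-]
Q = (7.048 × 10^-4)(3.820 x 10^-5) = 2.69 × 10^-8
Q > Ksp, so BaCO3 will precipitate.

Q ≈ 2.69e-8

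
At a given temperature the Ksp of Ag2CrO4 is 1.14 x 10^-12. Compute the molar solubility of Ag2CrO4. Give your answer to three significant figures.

s = 6.58e-5 M

Ag2CrO4(s) <=> 2 Ag^+ + CrO4^2-
Ksp = [Ag^+]^2[CrO4^2-]
Let s = molar solubility. Then [Ag^+] = 2s and [CrO4^2-] = s.
So Ksp = (2s)^2 × s = 4s^3
s^3 = 1.14 x 10^-12 / 4, so s = 6.58 x 10^-5 M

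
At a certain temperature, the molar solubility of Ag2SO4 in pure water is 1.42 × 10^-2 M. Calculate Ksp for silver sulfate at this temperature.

Ag2SO4(s) <=> 2 Ag^+(aq) + SO4^2-(aq)
For each mole of Ag2SO4 that dissolves: [Ag^+] = 2s, [SO4^2-] = s.
Ksp = [Ag^+]^2[SO4^2-]
Ksp = (2s)^2s = 4s^3
With s = 1.42 × 10^-2: Ksp = 1.15 × 10^-5

Ksp ≈ 1.15 × 10^-5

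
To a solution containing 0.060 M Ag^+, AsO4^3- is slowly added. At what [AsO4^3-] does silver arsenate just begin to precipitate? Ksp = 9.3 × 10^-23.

[AsO4^3-] ≈ 4.3 x 10^-19 M

Ag3AsO4(s) ⇌ 3 Ag^+ + AsO4^3-
Ksp = [Ag^+]^3[AsO4^3-]
Precipitation begins when Q = Ksp. With [Ag^+] = 0.060 M:
9.3 × 10^-23 = (0.060)^3 × [AsO4^3-]
[AsO4^3-] = (9.3 × 10^-23 / 2.16 x 10^-4) = 4.3 x 10^-19 M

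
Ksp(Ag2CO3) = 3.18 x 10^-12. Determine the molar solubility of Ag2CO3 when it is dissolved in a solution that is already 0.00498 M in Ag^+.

Ag2CO3(s) <=> 2 Ag^+(aq) + CO3^2-(aq)
Ksp = [Ag^+]^2[CO3^2-]
If s mol/L dissolves here, [Ag^+] = 0.00498 + 2s ≈ 0.00498, [CO3^2-] = s (common-ion effect: Ag^+ is already 0.00498 M).
Ksp ≈ (0.00498)^2 × s
s = 1.28 × 10^-7 M
Check: 2s = 2.6 × 10^-7 ≪ 0.00498, so the approximation is valid.

s = 1.28e-7 M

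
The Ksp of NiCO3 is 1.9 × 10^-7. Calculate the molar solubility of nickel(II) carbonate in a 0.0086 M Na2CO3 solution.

NiCO3(s) <=> Ni^2+ + CO3^2-
Ksp = [Ni^2+][CO3^2-]
If s mol/L dissolves here, [Ni^2+] = s, [CO3^2-] = 0.0086 + s ≈ 0.0086 (Ksp is small, so little additional dissolves).
Ksp ≈ s × 0.0086
s = 2.2 × 10^-5 M
Check: s = 2.2 × 10^-5 ≪ 0.0086, so the approximation is valid.

s = 2.2 × 10^-5 M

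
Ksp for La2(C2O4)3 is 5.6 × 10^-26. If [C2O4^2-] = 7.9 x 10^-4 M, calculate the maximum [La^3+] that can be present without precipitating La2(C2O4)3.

La2(C2O4)3(s) ⇌ 2 La^3+(aq) + 3 C2O4^2-(aq)
Ksp = [La^3+]^2[C2O4^2-]^3
Precipitation begins when Q = Ksp. With [C2O4^2-] = 7.9 x 10^-4 M:
5.6 × 10^-26 = (7.9 x 10^-4)^3 × [La^3+]^2
[La^3+] = (5.6 × 10^-26 / 4.93 x 10^-10)^(1/2) = 1.1 × 10^-8 M

1.1e-8 M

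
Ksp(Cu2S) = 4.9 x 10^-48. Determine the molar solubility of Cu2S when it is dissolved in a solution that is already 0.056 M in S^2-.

Cu2S(s) <=> 2 Cu^+(aq) + S^2-(aq)
Ksp = [Cu^+]^2[S^2-]
Let s = moles of Cu2S that dissolve per litre. [Cu^+] = 2s, [S^2-] = 0.056 + s ≈ 0.056 (Ksp is small, so little additional dissolves).
Ksp ≈ (2s)^2 × 0.056
s = 4.7 × 10^-24 M
Check: s = 4.7 × 10^-24 ≪ 0.056, so the approximation is valid.

s ≈ 4.7 × 10^-24 M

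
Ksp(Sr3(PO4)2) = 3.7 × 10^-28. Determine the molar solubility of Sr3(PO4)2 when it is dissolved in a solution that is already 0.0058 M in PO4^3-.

Sr3(PO4)2(s) ⇌ 3 Sr^2+(aq) + 2 PO4^3-(aq)
Ksp = [Sr^2+]^3[PO4^3-]^2
Let s = moles of Sr3(PO4)2 that dissolve per litre. [Sr^2+] = 3s, [PO4^3-] = 0.0058 + 2s ≈ 0.0058 (common-ion effect: PO4^3- is already 0.0058 M).
Ksp ≈ (3s)^3 × (0.0058)^2
s = 7.4 x 10^-9 M
Check: 2s = 1.5 × 10^-8 ≪ 0.0058, so the approximation is valid.

7.4 x 10^-9 M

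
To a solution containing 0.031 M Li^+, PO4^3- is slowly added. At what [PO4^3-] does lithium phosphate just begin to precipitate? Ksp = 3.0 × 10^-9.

Li3PO4(s) ⇌ 3 Li^+ + PO4^3-
Ksp = [Li^+]^3[PO4^3-]
Precipitation begins when Q = Ksp. With [Li^+] = 0.031 M:
3.0 × 10^-9 = (0.031)^3 × [PO4^3-]
[PO4^3-] = (3.0 × 10^-9 / 2.98 × 10^-5) = 1.0 × 10^-4 M

[PO4^3-] ≈ 1.0 × 10^-4 M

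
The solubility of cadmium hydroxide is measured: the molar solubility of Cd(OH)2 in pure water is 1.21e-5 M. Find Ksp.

Cd(OH)2(s) <=> Cd^2+ + 2 OH^-
If s mol/L of Cd(OH)2 dissolves, [Cd^2+] = s and [OH^-] = 2s.
Ksp = [Cd^2+][OH^-]^2
Substituting: Ksp = s(2s)^2 = 4s^3
Ksp = 4 × (1.21 × 10^-5)^3 = 7.09 × 10^-15

Ksp ≈ 7.09 × 10^-15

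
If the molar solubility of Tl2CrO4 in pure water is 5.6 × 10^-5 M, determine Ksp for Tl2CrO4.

7.0e-13

Tl2CrO4(s) ⇌ 2 Tl^+ + CrO4^2-
With molar solubility s: [Tl^+] = 2s, [CrO4^2-] = s.
Ksp = [Tl^+]^2[CrO4^2-]
So Ksp = (2s)^2 × s = 4s^3
With s = 5.6 x 10^-5: Ksp = 7.0 × 10^-13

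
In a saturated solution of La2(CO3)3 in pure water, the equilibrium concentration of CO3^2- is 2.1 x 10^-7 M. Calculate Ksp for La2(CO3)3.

La2(CO3)3(s) <=> 2 La^3+(aq) + 3 CO3^2-(aq)
Stoichiometry gives [La^3+] = (2/3)[CO3^2-] = 1.40 × 10^-7 M.
Ksp = [La^3+]^2[CO3^2-]^3
Ksp = (1.40 x 10^-7)^2 × (2.1 x 10^-7)^3 = 1.8 × 10^-34

1.8e-34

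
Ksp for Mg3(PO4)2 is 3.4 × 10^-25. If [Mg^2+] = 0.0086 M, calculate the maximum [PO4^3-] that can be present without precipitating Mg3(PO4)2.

[PO4^3-] ≈ 7.3 × 10^-10 M

Mg3(PO4)2(s) ⇌ 3 Mg^2+(aq) + 2 PO4^3-(aq)
Ksp = [Mg^2+]^3[PO4^3-]^2
Precipitation begins when Q = Ksp. With [Mg^2+] = 0.0086 M:
3.4 × 10^-25 = (0.0086)^3 × [PO4^3-]^2
[PO4^3-] = (3.4 × 10^-25 / 6.36 × 10^-7)^(1/2) = 7.3 × 10^-10 M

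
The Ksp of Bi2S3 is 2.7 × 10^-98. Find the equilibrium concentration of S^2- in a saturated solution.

Bi2S3(s) ⇌ 2 Bi^3+(aq) + 3 S^2-(aq)
Ksp = [Bi^3+]^2[S^2-]^3
With molar solubility s: [Bi^3+] = 2s, [S^2-] = 3s.
Ksp = (2s)^2(3s)^3 = 108s^5
Solving, s = (2.7 × 10^-98/108)^(1/5) = 1.20 × 10^-20 M
[S^2-] = 3s = 3.6 x 10^-20 M

[S^2-] = 3.6 × 10^-20 M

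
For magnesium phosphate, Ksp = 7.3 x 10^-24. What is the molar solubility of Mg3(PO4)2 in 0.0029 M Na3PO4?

s ≈ 3.2 x 10^-7 M

Mg3(PO4)2(s) <=> 3 Mg^2+(aq) + 2 PO4^3-(aq)
Ksp = [Mg^2+]^3[PO4^3-]^2
If s mol/L dissolves here, [Mg^2+] = 3s, [PO4^3-] = 0.0029 + 2s ≈ 0.0029 (common-ion effect: PO4^3- is already 0.0029 M).
Ksp ≈ (3s)^3 × (0.0029)^2
s = 3.2 x 10^-7 M
Check: 2s = 6.4 x 10^-7 ≪ 0.0029, so the approximation is valid.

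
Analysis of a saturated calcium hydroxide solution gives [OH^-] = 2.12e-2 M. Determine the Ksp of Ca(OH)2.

Ca(OH)2(s) <=> Ca^2+(aq) + 2 OH^-(aq)
Stoichiometry gives [Ca^2+] = (1/2)[OH^-] = 1.060 × 10^-2 M.
Ksp = [Ca^2+][OH^-]^2
Ksp = 1.060 × 10^-2 × (2.12 × 10^-2)^2 = 4.76 × 10^-6

4.76 x 10^-6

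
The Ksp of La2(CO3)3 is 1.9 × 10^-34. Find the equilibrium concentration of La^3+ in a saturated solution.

La2(CO3)3(s) ⇌ 2 La^3+ + 3 CO3^2-
Ksp = [La^3+]^2[CO3^2-]^3
Let s = molar solubility. Then [La^3+] = 2s and [CO3^2-] = 3s.
Substituting: Ksp = (2s)^2(3s)^3 = 108s^5
Solving, s = (1.9 × 10^-34/108)^(1/5) = 7.06 x 10^-8 M
[La^3+] = 2s = 1.4 × 10^-7 M

[La^3+] = 1.4e-7 M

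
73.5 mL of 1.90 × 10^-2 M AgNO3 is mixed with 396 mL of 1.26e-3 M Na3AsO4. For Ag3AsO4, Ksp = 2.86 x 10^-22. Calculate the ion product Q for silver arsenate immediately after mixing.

Q = 2.80 x 10^-11

Total volume = 73.5 + 396 = 469.5 mL.
[Ag^+] = 1.90 × 10^-2 × (73.5/469.5) = 2.974 x 10^-3 M
[AsO4^3-] = 1.26 × 10^-3 × (396/469.5) = 1.063 × 10^-3 M
Ag3AsO4(s) <=> 3 Ag^+(aq) + AsO4^3-(aq), so Q = [Ag^+]^3[AsO4^3-]
Q = (2.974 × 10^-3)^3(1.063 x 10^-3) = 2.80 × 10^-11
Q > Ksp, so Ag3AsO4 will precipitate.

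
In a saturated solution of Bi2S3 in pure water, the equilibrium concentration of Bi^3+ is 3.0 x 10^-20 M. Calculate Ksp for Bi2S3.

Bi2S3(s) <=> 2 Bi^3+(aq) + 3 S^2-(aq)
Stoichiometry gives [S^2-] = (3/2)[Bi^3+] = 4.50 x 10^-20 M.
Ksp = [Bi^3+]^2[S^2-]^3
Ksp = (3.0 × 10^-20)^2 × (4.50 x 10^-20)^3 = 8.2 x 10^-98

8.2 × 10^-98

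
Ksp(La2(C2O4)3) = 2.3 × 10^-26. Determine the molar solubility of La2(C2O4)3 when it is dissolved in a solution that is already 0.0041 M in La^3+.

s ≈ 3.7 × 10^-8 M

La2(C2O4)3(s) ⇌ 2 La^3+ + 3 C2O4^2-
Ksp = [La^3+]^2[C2O4^2-]^3
If s mol/L dissolves here, [La^3+] = 0.0041 + 2s ≈ 0.0041, [C2O4^2-] = 3s (since the La^3+ already present dominates).
Ksp ≈ (0.0041)^2 × (3s)^3
s = 3.7 x 10^-8 M
Check: 2s = 7.4 × 10^-8 ≪ 0.0041, so the approximation is valid.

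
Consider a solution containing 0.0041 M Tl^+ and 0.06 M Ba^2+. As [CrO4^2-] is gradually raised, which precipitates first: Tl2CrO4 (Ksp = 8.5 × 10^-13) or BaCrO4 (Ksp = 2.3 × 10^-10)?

BaCrO4

Each salt begins to precipitate when Q = Ksp, i.e. when [CrO4^2-] reaches its threshold.
For Tl2CrO4: 8.5 × 10^-13 = (0.0041)^2 × [CrO4^2-]  ⇒  [CrO4^2-] = 5.1 × 10^-8 M.
For BaCrO4: 2.3 × 10^-10 = 0.06 × [CrO4^2-]  ⇒  [CrO4^2-] = 3.8 × 10^-9 M.
The salt with the lower threshold [CrO4^2-] precipitates first: BaCrO4.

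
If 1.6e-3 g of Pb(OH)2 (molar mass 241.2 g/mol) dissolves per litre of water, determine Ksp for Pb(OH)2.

Ksp = 1.2 × 10^-15

Molar solubility s = (1.6 × 10^-3 g/L) / (241.2 g/mol) = 6.63 × 10^-6 M.
Pb(OH)2(s) ⇌ Pb^2+ + 2 OH^-
If s mol/L of Pb(OH)2 dissolves, [Pb^2+] = s and [OH^-] = 2s.
Ksp = [Pb^2+][OH^-]^2
Substituting: Ksp = s(2s)^2 = 4s^3
Ksp = 4 × (6.63 x 10^-6)^3 = 1.2 × 10^-15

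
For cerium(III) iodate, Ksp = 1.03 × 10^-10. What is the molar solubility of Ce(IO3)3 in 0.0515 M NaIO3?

Ce(IO3)3(s) <=> Ce^3+ + 3 IO3^-
Ksp = [Ce^3+][IO3^-]^3
Let s = moles of Ce(IO3)3 that dissolve per litre. [Ce^3+] = s, [IO3^-] = 0.0515 + 3s ≈ 0.0515 (Ksp is small, so little additional dissolves).
Ksp ≈ s × (0.0515)^3
s = 7.54 x 10^-7 M
Check: 3s = 2.3 × 10^-6 ≪ 0.0515, so the approximation is valid.

s ≈ 7.54 × 10^-7 M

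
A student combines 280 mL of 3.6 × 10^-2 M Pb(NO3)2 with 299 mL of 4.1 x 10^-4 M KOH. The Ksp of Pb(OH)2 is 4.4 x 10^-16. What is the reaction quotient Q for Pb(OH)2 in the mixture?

Total volume = 280 + 299 = 579 mL.
[Pb^2+] = 3.6 × 10^-2 × (280/579) = 1.74 × 10^-2 M
[OH^-] = 4.1 × 10^-4 × (299/579) = 2.12 x 10^-4 M
Pb(OH)2(s) ⇌ Pb^2+(aq) + 2 OH^-(aq), so Q = [Pb^2+][OH^-]^2
Q = (1.74 × 10^-2)(2.12 × 10^-4)^2 = 7.8 x 10^-10
Q > Ksp, so Pb(OH)2 will precipitate.

Q = 7.8 × 10^-10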